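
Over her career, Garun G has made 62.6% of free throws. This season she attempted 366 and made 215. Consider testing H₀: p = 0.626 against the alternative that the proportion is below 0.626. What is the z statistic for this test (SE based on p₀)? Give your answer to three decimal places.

z = -1.525

p̂ = 215/366 = 0.58743.
SE = √(p₀(1−p₀)/n) = √(0.23412/366) = 0.02529.
z = (0.58743 − 0.626)/0.02529 = -0.03857/0.02529 = -1.525.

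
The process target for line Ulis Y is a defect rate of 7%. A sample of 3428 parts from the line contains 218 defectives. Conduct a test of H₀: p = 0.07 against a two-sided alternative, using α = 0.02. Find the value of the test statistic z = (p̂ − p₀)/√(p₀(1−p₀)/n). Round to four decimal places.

p̂ = 218/3428 = 0.0635939.
SE = √(p₀(1−p₀)/n) = √(0.0651/3428) = 0.0043578.
z = (0.0635939 − 0.07)/0.0043578 = -0.0064061/0.0043578 = -1.4700.
Two-sided p-value ≈ 2·Φ(−1.470) = 0.1416, so at α = 0.02 we fail to reject H₀.

z = -1.4700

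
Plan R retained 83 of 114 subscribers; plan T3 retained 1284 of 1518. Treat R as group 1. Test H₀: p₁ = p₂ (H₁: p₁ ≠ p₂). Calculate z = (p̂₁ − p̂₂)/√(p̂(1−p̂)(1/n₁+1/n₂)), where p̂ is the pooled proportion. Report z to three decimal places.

z = -3.289

p̂₁ = 83/114 ≈ 0.72807, p̂₂ = 1284/1518 ≈ 0.84585.
Pooled p̂ = (83+1284)/(114+1518) = 1367/1632 = 0.83762.
SE = √(0.136011 × 0.00943069) = 0.03581.
z = (0.72807 − 0.84585)/0.03581 = -0.11778/0.03581 = -3.289.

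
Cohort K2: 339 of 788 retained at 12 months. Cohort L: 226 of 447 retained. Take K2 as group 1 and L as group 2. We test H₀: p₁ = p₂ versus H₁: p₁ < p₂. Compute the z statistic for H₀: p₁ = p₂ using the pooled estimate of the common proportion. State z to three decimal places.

p̂₁ = 339/788 ≈ 0.43020, p̂₂ = 226/447 ≈ 0.50559.
Pooled p̂ = (339+226)/(788+447) = 565/1235 = 0.45749.
SE = √(0.248193 × 0.00350617) = 0.02950.
z = (0.43020 − 0.50559)/0.02950 = -0.07539/0.02950 = -2.556.
p-value = P(Z < -2.556) ≈ 0.0053.

z = -2.556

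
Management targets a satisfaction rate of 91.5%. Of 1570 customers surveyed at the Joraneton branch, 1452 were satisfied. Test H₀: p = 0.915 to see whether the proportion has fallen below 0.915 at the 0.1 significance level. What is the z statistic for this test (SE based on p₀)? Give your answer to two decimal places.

z = 1.40

p̂ = 1452/1570 = 0.9248.
Standard error under H₀: √(0.915×0.085/1570) = 0.0070.
z = (0.9248 − 0.915)/0.0070 = 0.0098/0.0070 = 1.40.
p-value = P(Z < 1.398) ≈ 0.9190, so at α = 0.1 we fail to reject H₀.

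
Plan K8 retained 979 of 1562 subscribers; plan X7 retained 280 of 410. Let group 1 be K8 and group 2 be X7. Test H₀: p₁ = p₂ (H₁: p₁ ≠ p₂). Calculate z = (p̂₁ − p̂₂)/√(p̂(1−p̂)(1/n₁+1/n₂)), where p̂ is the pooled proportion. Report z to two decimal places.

z = -2.11

p̂₁ = 979/1562 = 0.62676, p̂₂ = 280/410 = 0.68293.
Pooled p̂ = (979+280)/(1562+410) = 1259/1972 = 0.63844.
SE = √(0.230835 × 0.00307923) = 0.02666.
z = (0.62676 − 0.68293)/0.02666 = -0.05617/0.02666 = -2.11.
p-value = 2·P(Z > 2.107) ≈ 0.0351.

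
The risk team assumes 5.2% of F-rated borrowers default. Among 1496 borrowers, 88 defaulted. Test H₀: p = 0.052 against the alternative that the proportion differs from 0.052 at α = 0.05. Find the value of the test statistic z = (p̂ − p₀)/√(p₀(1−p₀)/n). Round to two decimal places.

z = 1.19

p̂ = 88/1496 ≈ 0.0588.
Standard error under H₀: √(0.052×0.948/1496) = 0.0057.
z = (0.0588 − 0.052)/0.0057 = 0.0068/0.0057 = 1.19.
Two-sided p-value ≈ 2·Φ(−1.189) = 0.2346; since p > α = 0.05, fail to reject H₀.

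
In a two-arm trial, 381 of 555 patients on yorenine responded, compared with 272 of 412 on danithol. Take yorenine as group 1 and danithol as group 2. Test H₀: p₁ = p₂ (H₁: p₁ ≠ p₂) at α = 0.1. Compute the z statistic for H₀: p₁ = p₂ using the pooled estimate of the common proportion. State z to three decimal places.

z = 0.863

p̂₁ = 381/555 ≈ 0.686486, p̂₂ = 272/412 ≈ 0.660194.
Pooled p̂ = (381+272)/(555+412) = 653/967 = 0.675284.
SE = √(p̂(1−p̂)(1/n₁+1/n₂)) = √(0.675284·0.324716·0.00422899) = √(0.000927313) = 0.030452.
z = (0.686486 − 0.660194)/0.030452 = 0.026292/0.030452 = 0.863.
p-value = 2·P(Z > 0.863) ≈ 0.3879; since p > α = 0.1, fail to reject H₀.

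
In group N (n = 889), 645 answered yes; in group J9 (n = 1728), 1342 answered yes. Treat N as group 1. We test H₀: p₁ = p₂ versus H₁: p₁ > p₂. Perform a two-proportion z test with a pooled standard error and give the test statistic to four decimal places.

z = -2.8951

p̂₁ = 645/889 = 0.7255343, p̂₂ = 1342/1728 = 0.7766204.
Pooled p̂ = (645+1342)/(889+1728) = 1987/2617 = 0.7592663.
SE = √(0.182781 × 0.00170356) = 0.0176459.
z = (0.7255343 − 0.7766204)/0.0176459 = -0.0510861/0.0176459 = -2.8951.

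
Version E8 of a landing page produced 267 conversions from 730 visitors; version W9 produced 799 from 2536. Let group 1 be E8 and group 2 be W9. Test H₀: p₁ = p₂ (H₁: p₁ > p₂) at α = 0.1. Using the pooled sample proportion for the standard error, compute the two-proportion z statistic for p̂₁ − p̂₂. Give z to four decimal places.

p̂₁ = 267/730 = 0.3657534, p̂₂ = 799/2536 = 0.3150631.
Pooled p̂ = (267+799)/(730+2536) = 1066/3266 = 0.3263931.
SE = √(0.219861 × 0.00176418) = 0.0196945.
z = (0.3657534 − 0.3150631)/0.0196945 = 0.0506903/0.0196945 = 2.5738.
p-value = P(Z > 2.574) ≈ 0.0050; since p < α = 0.1, reject H₀.

z = 2.5738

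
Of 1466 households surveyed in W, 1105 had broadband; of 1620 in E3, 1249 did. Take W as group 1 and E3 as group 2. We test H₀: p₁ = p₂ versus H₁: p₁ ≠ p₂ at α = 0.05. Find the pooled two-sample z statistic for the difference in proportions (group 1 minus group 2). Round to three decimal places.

z = -1.124

p̂₁ = 1105/1466 = 0.753752, p̂₂ = 1249/1620 = 0.770988.
Pooled p̂ = (1105+1249)/(1466+1620) = 2354/3086 = 0.762800.
SE = √(p̂(1−p̂)(1/n₁+1/n₂)) = √(0.762800·0.237200·0.00129941) = √(0.000235111) = 0.015333.
z = (0.753752 − 0.770988)/0.015333 = -0.017236/0.015333 = -1.124.
p-value = 2·P(Z > 1.124) ≈ 0.2610; since p > α = 0.05, fail to reject H₀.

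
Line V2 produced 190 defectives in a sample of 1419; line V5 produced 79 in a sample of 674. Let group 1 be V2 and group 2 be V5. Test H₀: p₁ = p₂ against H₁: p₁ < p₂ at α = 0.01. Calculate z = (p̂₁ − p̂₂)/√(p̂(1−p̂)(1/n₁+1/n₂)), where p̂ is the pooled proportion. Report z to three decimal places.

p̂₁ = 190/1419 ≈ 0.13390, p̂₂ = 79/674 ≈ 0.11721.
Pooled p̂ = (190+79)/(1419+674) = 269/2093 = 0.12852.
SE = √(0.112005 × 0.0021884) = 0.01566.
z = (0.13390 − 0.11721)/0.01566 = 0.01669/0.01566 = 1.066.
p-value = P(Z < 1.066) ≈ 0.8567; since p > α = 0.01, fail to reject H₀.

z = 1.066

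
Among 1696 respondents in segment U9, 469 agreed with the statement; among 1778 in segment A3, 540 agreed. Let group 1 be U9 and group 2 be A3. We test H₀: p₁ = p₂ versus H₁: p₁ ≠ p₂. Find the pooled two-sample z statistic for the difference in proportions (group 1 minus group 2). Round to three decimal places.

p̂₁ = 469/1696 = 0.27653, p̂₂ = 540/1778 = 0.30371.
Pooled p̂ = (469+540)/(1696+1778) = 1009/3474 = 0.29044.
SE = √(p̂(1−p̂)(1/n₁+1/n₂)) = √(0.29044·0.70956·0.00115205) = √(0.000237422) = 0.01541.
z = (0.27653 − 0.30371)/0.01541 = -0.02718/0.01541 = -1.764.

z = -1.764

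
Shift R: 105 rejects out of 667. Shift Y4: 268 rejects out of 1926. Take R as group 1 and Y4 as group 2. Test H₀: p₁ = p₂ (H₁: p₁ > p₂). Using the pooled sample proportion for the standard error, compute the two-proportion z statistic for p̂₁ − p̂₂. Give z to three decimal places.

z = 1.159

p̂₁ = 105/667 ≈ 0.15742, p̂₂ = 268/1926 ≈ 0.13915.
Pooled p̂ = (105+268)/(667+1926) = 373/2593 = 0.14385.
SE = √(0.123156 × 0.00201846) = 0.01577.
z = (0.15742 − 0.13915)/0.01577 = 0.01827/0.01577 = 1.159.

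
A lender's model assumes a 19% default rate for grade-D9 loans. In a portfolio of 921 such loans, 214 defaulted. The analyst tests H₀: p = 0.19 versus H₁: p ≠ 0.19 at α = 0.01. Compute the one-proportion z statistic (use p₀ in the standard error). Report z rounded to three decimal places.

p̂ = 214/921 = 0.232356.
Under H₀, SE = √(0.19·0.81/921) = √(0.000167101) = 0.012927.
z = (0.232356 − 0.19)/0.012927 = 0.042356/0.012927 = 3.277.
p-value = 2·P(Z > 3.277) ≈ 0.0011; since p < α = 0.01, reject H₀.

z = 3.277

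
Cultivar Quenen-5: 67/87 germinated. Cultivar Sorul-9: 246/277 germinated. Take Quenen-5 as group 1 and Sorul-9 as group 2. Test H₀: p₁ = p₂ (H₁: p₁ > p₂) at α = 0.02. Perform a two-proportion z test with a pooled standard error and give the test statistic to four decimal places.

p̂₁ = 67/87 = 0.770115, p̂₂ = 246/277 = 0.888087.
Pooled p̂ = (67+246)/(87+277) = 313/364 = 0.859890.
SE = √(p̂(1−p̂)(1/n₁+1/n₂)) = √(0.859890·0.140110·0.0151044) = √(0.00181976) = 0.042659.
z = (0.770115 − 0.888087)/0.042659 = -0.117972/0.042659 = -2.7655.
p-value = P(Z > -2.765) ≈ 0.9972; since p > α = 0.02, fail to reject H₀.

z = -2.7655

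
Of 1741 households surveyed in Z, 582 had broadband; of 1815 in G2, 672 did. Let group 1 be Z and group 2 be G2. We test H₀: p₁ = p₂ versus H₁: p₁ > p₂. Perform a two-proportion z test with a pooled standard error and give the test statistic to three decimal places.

p̂₁ = 582/1741 = 0.33429, p̂₂ = 672/1815 = 0.37025.
Pooled p̂ = (582+672)/(1741+1815) = 1254/3556 = 0.35264.
SE = √(0.228286 × 0.00112535) = 0.01603.
z = (0.33429 − 0.37025)/0.01603 = -0.03596/0.01603 = -2.243.
p-value = P(Z > -2.243) ≈ 0.9876.

z = -2.243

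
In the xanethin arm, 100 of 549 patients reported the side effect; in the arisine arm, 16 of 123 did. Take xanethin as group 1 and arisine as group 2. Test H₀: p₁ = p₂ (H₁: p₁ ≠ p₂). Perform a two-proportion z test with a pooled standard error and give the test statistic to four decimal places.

z = 1.3811

p̂₁ = 100/549 = 0.182149, p̂₂ = 16/123 = 0.130081.
Pooled p̂ = (100+16)/(549+123) = 116/672 = 0.172619.
SE = √(0.142822 × 0.00995157) = 0.037700.
z = (0.182149 − 0.130081)/0.037700 = 0.052068/0.037700 = 1.3811.
p-value = 2·P(Z > 1.381) ≈ 0.1672.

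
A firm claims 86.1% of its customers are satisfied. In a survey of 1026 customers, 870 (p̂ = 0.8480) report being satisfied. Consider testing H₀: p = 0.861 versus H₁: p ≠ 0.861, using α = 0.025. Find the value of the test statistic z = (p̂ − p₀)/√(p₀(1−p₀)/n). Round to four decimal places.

p̂ = 870/1026 ≈ 0.8479532.
Standard error under H₀: √(0.861×0.139/1026) = 0.0108003.
z = (0.8479532 − 0.861)/0.0108003 = -0.0130468/0.0108003 = -1.2080.
p-value = 2·P(Z > 1.208) ≈ 0.2270. With α = 0.025, fail to reject H₀.

z = -1.2080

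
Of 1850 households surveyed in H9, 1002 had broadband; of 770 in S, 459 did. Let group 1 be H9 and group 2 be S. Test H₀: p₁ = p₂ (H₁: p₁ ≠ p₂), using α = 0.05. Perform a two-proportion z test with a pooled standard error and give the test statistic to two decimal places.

z = -2.56

p̂₁ = 1002/1850 = 0.5416, p̂₂ = 459/770 = 0.5961.
Pooled p̂ = (1002+459)/(1850+770) = 1461/2620 = 0.5576.
SE = √(0.246678 × 0.00183924) = 0.0213.
z = (0.5416 − 0.5961)/0.0213 = -0.0545/0.0213 = -2.56.
Two-sided p-value ≈ 2·Φ(−2.558) = 0.0105, so at α = 0.05 we reject H₀.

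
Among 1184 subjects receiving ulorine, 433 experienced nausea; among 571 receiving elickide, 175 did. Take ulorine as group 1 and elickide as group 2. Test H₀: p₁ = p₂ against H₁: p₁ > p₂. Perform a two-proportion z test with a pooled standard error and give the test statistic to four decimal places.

z = 2.4431

p̂₁ = 433/1184 = 0.3657095, p̂₂ = 175/571 = 0.3064799.
Pooled p̂ = (433+175)/(1184+571) = 608/1755 = 0.3464387.
SE = √(p̂(1−p̂)(1/n₁+1/n₂)) = √(0.3464387·0.6535613·0.00259591) = √(0.000587763) = 0.0242438.
z = (0.3657095 − 0.3064799)/0.0242438 = 0.0592296/0.0242438 = 2.4431.
p-value = P(Z > 2.443) ≈ 0.0073.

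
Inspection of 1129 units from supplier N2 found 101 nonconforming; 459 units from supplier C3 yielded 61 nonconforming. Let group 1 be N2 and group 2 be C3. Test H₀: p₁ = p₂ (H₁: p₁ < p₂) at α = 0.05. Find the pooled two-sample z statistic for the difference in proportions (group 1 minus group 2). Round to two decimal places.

p̂₁ = 101/1129 = 0.08946, p̂₂ = 61/459 = 0.13290.
Pooled p̂ = (101+61)/(1129+459) = 162/1588 = 0.10202.
SE = √(p̂(1−p̂)(1/n₁+1/n₂)) = √(0.10202·0.89798·0.00306439) = √(0.000280723) = 0.01675.
z = (0.08946 − 0.13290)/0.01675 = -0.04344/0.01675 = -2.59.
p-value = P(Z < -2.593) ≈ 0.0048. With α = 0.05, reject H₀.

z = -2.59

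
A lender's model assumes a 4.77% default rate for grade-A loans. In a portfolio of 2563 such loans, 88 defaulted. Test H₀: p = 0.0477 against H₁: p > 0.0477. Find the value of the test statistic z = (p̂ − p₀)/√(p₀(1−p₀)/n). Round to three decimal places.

p̂ = 88/2563 ≈ 0.034335.
Under H₀, SE = √(0.0477·0.9523/2563) = √(1.77233e-05) = 0.004210.
z = (0.034335 − 0.0477)/0.004210 = -0.013365/0.004210 = -3.175.
p-value = P(Z > -3.175) ≈ 0.9993.

z = -3.175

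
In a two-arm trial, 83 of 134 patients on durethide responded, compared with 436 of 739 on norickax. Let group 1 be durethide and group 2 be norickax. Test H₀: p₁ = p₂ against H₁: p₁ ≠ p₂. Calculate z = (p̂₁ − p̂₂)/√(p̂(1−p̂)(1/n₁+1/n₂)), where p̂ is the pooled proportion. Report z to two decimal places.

z = 0.64

p̂₁ = 83/134 ≈ 0.6194, p̂₂ = 436/739 ≈ 0.5900.
Pooled p̂ = (83+436)/(134+739) = 519/873 = 0.5945.
SE = √(p̂(1−p̂)(1/n₁+1/n₂)) = √(0.5945·0.4055·0.00881587) = √(0.00212524) = 0.0461.
z = (0.6194 − 0.5900)/0.0461 = 0.0294/0.0461 = 0.64.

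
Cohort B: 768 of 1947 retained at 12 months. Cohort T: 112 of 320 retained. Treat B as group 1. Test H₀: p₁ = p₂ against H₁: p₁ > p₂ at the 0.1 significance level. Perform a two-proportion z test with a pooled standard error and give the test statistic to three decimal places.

p̂₁ = 768/1947 = 0.39445, p̂₂ = 112/320 = 0.35000.
Pooled p̂ = (768+112)/(1947+320) = 880/2267 = 0.38818.
SE = √(p̂(1−p̂)(1/n₁+1/n₂)) = √(0.38818·0.61182·0.00363861) = √(0.000864155) = 0.02940.
z = (0.39445 − 0.35000)/0.02940 = 0.04445/0.02940 = 1.512.
p-value = P(Z > 1.512) ≈ 0.0652. With α = 0.1, reject H₀.

z = 1.512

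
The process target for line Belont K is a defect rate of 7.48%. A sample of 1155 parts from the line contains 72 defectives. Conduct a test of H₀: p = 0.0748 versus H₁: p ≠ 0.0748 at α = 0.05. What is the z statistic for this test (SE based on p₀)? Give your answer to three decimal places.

p̂ = 72/1155 ≈ 0.06234.
Standard error under H₀: √(0.0748×0.9252/1155) = 0.00774.
z = (0.06234 − 0.0748)/0.00774 = -0.01246/0.00774 = -1.610.
p-value = 2·P(Z > 1.610) ≈ 0.1074; since p > α = 0.05, fail to reject H₀.

z = -1.610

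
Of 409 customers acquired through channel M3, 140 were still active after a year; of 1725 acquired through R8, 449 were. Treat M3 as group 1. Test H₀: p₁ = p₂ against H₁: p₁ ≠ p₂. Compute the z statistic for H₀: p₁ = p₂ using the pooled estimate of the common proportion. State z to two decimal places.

p̂₁ = 140/409 ≈ 0.34230, p̂₂ = 449/1725 ≈ 0.26029.
Pooled p̂ = (140+449)/(409+1725) = 589/2134 = 0.27601.
SE = √(p̂(1−p̂)(1/n₁+1/n₂)) = √(0.27601·0.72399·0.0030247) = √(0.000604417) = 0.02458.
z = (0.34230 − 0.26029)/0.02458 = 0.08201/0.02458 = 3.34.

z = 3.34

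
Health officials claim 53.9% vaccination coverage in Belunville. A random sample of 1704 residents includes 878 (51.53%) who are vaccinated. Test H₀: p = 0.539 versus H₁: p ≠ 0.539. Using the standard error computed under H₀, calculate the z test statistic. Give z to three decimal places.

z = -1.966

p̂ = 878/1704 ≈ 0.515258.
SE = √(p₀(1−p₀)/n) = √(0.24848/1704) = 0.012076.
z = (0.515258 − 0.539)/0.012076 = -0.023742/0.012076 = -1.966.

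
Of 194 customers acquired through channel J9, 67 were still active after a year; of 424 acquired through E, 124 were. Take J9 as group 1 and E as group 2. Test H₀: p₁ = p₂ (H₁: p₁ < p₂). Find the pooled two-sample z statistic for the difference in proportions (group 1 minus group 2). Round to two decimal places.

p̂₁ = 67/194 ≈ 0.3454, p̂₂ = 124/424 ≈ 0.2925.
Pooled p̂ = (67+124)/(194+424) = 191/618 = 0.3091.
SE = √(p̂(1−p̂)(1/n₁+1/n₂)) = √(0.3091·0.6909·0.00751313) = √(0.00160437) = 0.0401.
z = (0.3454 − 0.2925)/0.0401 = 0.0529/0.0401 = 1.32.

z = 1.32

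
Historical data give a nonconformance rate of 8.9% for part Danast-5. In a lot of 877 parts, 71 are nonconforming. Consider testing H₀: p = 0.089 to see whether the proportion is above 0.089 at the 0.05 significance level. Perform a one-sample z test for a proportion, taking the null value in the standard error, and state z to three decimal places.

p̂ = 71/877 = 0.08096.
Standard error under H₀: √(0.089×0.911/877) = 0.00962.
z = (0.08096 − 0.089)/0.00962 = -0.00804/0.00962 = -0.836.
p-value = P(Z > -0.836) ≈ 0.7985. With α = 0.05, fail to reject H₀.

z = -0.836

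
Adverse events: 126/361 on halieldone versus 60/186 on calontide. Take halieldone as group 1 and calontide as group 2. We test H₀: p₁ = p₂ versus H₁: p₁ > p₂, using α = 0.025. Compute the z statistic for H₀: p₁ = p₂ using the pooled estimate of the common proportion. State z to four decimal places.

p̂₁ = 126/361 ≈ 0.349030, p̂₂ = 60/186 ≈ 0.322581.
Pooled p̂ = (126+60)/(361+186) = 186/547 = 0.340037.
SE = √(p̂(1−p̂)(1/n₁+1/n₂)) = √(0.340037·0.659963·0.00814643) = √(0.00182815) = 0.042757.
z = (0.349030 − 0.322581)/0.042757 = 0.026449/0.042757 = 0.6186.
p-value = P(Z > 0.619) ≈ 0.2681. With α = 0.025, fail to reject H₀.

z = 0.6186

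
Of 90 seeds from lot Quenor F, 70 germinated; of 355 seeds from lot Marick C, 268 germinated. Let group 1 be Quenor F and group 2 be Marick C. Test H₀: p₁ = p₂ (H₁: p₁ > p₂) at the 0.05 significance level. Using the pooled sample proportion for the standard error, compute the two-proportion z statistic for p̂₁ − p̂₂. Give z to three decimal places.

p̂₁ = 70/90 = 0.77778, p̂₂ = 268/355 = 0.75493.
Pooled p̂ = (70+268)/(90+355) = 338/445 = 0.75955.
SE = √(0.182634 × 0.013928) = 0.05044.
z = (0.77778 − 0.75493)/0.05044 = 0.02285/0.05044 = 0.453.
p-value = P(Z > 0.453) ≈ 0.3253, so at α = 0.05 we fail to reject H₀.

z = 0.453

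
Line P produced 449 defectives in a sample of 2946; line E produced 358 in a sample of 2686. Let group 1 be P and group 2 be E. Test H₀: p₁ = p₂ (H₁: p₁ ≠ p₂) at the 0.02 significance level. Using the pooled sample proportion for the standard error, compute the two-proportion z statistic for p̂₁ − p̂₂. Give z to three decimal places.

p̂₁ = 449/2946 ≈ 0.15241, p̂₂ = 358/2686 ≈ 0.13328.
Pooled p̂ = (449+358)/(2946+2686) = 807/5632 = 0.14329.
SE = √(0.122757 × 0.000711744) = 0.00935.
z = (0.15241 − 0.13328)/0.00935 = 0.01913/0.00935 = 2.046.
p-value = 2·P(Z > 2.046) ≈ 0.0407. With α = 0.02, fail to reject H₀.

z = 2.046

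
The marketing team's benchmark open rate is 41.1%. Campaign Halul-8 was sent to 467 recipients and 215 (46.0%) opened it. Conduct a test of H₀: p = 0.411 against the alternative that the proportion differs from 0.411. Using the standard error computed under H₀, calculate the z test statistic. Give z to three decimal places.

p̂ = 215/467 ≈ 0.46039.
SE = √(p₀(1−p₀)/n) = √(0.24208/467) = 0.02277.
z = (0.46039 − 0.411)/0.02277 = 0.04939/0.02277 = 2.169.
Two-sided p-value ≈ 2·Φ(−2.169) = 0.0301.

z = 2.169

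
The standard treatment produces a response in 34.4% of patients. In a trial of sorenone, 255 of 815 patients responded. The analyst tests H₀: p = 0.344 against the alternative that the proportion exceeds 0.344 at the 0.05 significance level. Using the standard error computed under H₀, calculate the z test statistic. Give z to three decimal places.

z = -1.870

p̂ = 255/815 ≈ 0.31288.
Standard error under H₀: √(0.344×0.656/815) = 0.01664.
z = (0.31288 − 0.344)/0.01664 = -0.03112/0.01664 = -1.870.
p-value = P(Z > -1.870) ≈ 0.9693. With α = 0.05, fail to reject H₀.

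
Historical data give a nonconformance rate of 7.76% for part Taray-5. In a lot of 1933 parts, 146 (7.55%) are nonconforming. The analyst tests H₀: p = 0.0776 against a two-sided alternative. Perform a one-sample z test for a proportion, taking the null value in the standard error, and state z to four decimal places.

z = -0.3401

p̂ = 146/1933 ≈ 0.0755303.
Under H₀, SE = √(0.0776·0.9224/1933) = √(3.70296e-05) = 0.0060852.
z = (0.0755303 − 0.0776)/0.0060852 = -0.0020697/0.0060852 = -0.3401.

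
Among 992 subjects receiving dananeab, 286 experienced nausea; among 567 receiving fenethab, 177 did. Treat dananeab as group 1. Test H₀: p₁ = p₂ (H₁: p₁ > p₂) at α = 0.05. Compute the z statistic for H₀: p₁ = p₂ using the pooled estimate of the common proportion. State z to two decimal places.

z = -0.99

p̂₁ = 286/992 ≈ 0.2883, p̂₂ = 177/567 ≈ 0.3122.
Pooled p̂ = (286+177)/(992+567) = 463/1559 = 0.2970.
SE = √(0.208785 × 0.00277173) = 0.0241.
z = (0.2883 − 0.3122)/0.0241 = -0.0239/0.0241 = -0.99.
p-value = P(Z > -0.992) ≈ 0.8394, so at α = 0.05 we fail to reject H₀.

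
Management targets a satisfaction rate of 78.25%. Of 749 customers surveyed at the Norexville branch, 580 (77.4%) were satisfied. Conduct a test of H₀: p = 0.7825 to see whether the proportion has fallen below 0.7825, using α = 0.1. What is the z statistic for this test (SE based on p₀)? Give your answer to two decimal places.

z = -0.54

p̂ = 580/749 ≈ 0.7744.
SE = √(p₀(1−p₀)/n) = √(0.17019/749) = 0.0151.
z = (0.7744 − 0.7825)/0.0151 = -0.0081/0.0151 = -0.54.
p-value = P(Z < -0.540) ≈ 0.2947. With α = 0.1, fail to reject H₀.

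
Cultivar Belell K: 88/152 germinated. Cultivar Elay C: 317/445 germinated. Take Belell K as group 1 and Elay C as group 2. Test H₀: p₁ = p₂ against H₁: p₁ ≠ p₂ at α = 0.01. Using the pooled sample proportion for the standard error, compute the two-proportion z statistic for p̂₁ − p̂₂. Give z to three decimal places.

z = -3.040

p̂₁ = 88/152 ≈ 0.57895, p̂₂ = 317/445 ≈ 0.71236.
Pooled p̂ = (88+317)/(152+445) = 405/597 = 0.67839.
SE = √(p̂(1−p̂)(1/n₁+1/n₂)) = √(0.67839·0.32161·0.00882614) = √(0.00192565) = 0.04388.
z = (0.57895 − 0.71236)/0.04388 = -0.13341/0.04388 = -3.040.
p-value = 2·P(Z > 3.040) ≈ 0.0024; since p < α = 0.01, reject H₀.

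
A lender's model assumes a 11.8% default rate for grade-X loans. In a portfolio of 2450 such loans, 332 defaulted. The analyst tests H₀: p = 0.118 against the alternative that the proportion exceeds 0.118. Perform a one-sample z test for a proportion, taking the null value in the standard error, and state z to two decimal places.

p̂ = 332/2450 ≈ 0.1355.
SE = √(p₀(1−p₀)/n) = √(0.10408/2450) = 0.0065.
z = (0.1355 − 0.118)/0.0065 = 0.0175/0.0065 = 2.69.
p-value = P(Z > 2.687) ≈ 0.0036.

z = 2.69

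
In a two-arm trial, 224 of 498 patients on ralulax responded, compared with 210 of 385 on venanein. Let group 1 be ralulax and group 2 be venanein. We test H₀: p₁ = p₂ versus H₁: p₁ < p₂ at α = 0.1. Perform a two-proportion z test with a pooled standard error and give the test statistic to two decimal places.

p̂₁ = 224/498 = 0.4498, p̂₂ = 210/385 = 0.5455.
Pooled p̂ = (224+210)/(498+385) = 434/883 = 0.4915.
SE = √(0.249928 × 0.00460543) = 0.0339.
z = (0.4498 − 0.5455)/0.0339 = -0.0957/0.0339 = -2.82.
p-value = P(Z < -2.819) ≈ 0.0024, so at α = 0.1 we reject H₀.

z = -2.82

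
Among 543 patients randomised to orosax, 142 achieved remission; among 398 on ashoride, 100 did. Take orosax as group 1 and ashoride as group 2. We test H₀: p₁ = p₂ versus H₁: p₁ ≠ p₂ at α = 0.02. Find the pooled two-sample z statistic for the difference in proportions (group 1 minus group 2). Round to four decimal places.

z = 0.3555

p̂₁ = 142/543 = 0.261510, p̂₂ = 100/398 = 0.251256.
Pooled p̂ = (142+100)/(543+398) = 242/941 = 0.257173.
SE = √(p̂(1−p̂)(1/n₁+1/n₂)) = √(0.257173·0.742827·0.00435418) = √(0.000831802) = 0.028841.
z = (0.261510 − 0.251256)/0.028841 = 0.010254/0.028841 = 0.3555.
Two-sided p-value ≈ 2·Φ(−0.356) = 0.7222. With α = 0.02, fail to reject H₀.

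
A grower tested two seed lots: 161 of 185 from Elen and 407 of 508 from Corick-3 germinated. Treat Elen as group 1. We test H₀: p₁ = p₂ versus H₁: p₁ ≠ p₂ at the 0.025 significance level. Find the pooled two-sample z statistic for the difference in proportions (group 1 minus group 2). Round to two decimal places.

z = 2.09

p̂₁ = 161/185 ≈ 0.8703, p̂₂ = 407/508 ≈ 0.8012.
Pooled p̂ = (161+407)/(185+508) = 568/693 = 0.8196.
SE = √(p̂(1−p̂)(1/n₁+1/n₂)) = √(0.8196·0.1804·0.00737391) = √(0.00109016) = 0.0330.
z = (0.8703 − 0.8012)/0.0330 = 0.0691/0.0330 = 2.09.
p-value = 2·P(Z > 2.092) ≈ 0.0364. With α = 0.025, fail to reject H₀.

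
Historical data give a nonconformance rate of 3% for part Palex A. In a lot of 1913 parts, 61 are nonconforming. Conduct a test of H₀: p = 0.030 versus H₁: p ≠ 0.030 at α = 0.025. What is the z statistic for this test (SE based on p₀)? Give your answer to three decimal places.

z = 0.484

p̂ = 61/1913 ≈ 0.031887.
Under H₀, SE = √(0.03·0.97/1913) = √(1.52117e-05) = 0.003900.
z = (0.031887 − 0.03)/0.003900 = 0.001887/0.003900 = 0.484.
p-value = 2·P(Z > 0.484) ≈ 0.6285; since p > α = 0.025, fail to reject H₀.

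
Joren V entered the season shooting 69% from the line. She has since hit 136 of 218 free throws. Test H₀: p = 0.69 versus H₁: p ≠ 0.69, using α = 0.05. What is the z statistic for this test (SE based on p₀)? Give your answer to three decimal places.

z = -2.112

p̂ = 136/218 = 0.62385.
SE = √(p₀(1−p₀)/n) = √(0.2139/218) = 0.03132.
z = (0.62385 − 0.69)/0.03132 = -0.06615/0.03132 = -2.112.
p-value = 2·P(Z > 2.112) ≈ 0.0347, so at α = 0.05 we reject H₀.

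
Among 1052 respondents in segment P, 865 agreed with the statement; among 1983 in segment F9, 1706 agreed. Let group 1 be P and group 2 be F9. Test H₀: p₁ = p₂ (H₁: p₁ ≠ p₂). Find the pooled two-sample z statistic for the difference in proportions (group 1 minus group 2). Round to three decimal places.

p̂₁ = 865/1052 ≈ 0.82224, p̂₂ = 1706/1983 ≈ 0.86031.
Pooled p̂ = (865+1706)/(1052+1983) = 2571/3035 = 0.84712.
SE = √(p̂(1−p̂)(1/n₁+1/n₂)) = √(0.84712·0.15288·0.00145486) = √(0.000188418) = 0.01373.
z = (0.82224 − 0.86031)/0.01373 = -0.03807/0.01373 = -2.773.
p-value = 2·P(Z > 2.773) ≈ 0.0055.

z = -2.773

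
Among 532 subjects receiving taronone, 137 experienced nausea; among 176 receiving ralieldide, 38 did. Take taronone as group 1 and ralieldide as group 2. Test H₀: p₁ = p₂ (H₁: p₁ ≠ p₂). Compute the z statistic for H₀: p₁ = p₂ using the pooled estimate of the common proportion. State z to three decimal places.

z = 1.109

p̂₁ = 137/532 = 0.25752, p̂₂ = 38/176 = 0.21591.
Pooled p̂ = (137+38)/(532+176) = 175/708 = 0.24718.
SE = √(p̂(1−p̂)(1/n₁+1/n₂)) = √(0.24718·0.75282·0.00756152) = √(0.00140704) = 0.03751.
z = (0.25752 − 0.21591)/0.03751 = 0.04161/0.03751 = 1.109.
Two-sided p-value ≈ 2·Φ(−1.109) = 0.2673.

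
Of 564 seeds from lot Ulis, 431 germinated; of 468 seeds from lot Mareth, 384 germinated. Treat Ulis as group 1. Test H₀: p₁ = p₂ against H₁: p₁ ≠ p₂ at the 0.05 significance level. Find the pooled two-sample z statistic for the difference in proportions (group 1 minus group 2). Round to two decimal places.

z = -2.21

p̂₁ = 431/564 ≈ 0.7642, p̂₂ = 384/468 ≈ 0.8205.
Pooled p̂ = (431+384)/(564+468) = 815/1032 = 0.7897.
SE = √(p̂(1−p̂)(1/n₁+1/n₂)) = √(0.7897·0.2103·0.0039098) = √(0.000649251) = 0.0255.
z = (0.7642 − 0.8205)/0.0255 = -0.0563/0.0255 = -2.21.
p-value = 2·P(Z > 2.211) ≈ 0.0271, so at α = 0.05 we reject H₀.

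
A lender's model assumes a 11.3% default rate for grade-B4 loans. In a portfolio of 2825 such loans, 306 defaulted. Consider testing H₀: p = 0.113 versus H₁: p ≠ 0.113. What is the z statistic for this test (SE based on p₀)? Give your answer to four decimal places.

p̂ = 306/2825 ≈ 0.1083186.
Under H₀, SE = √(0.113·0.887/2825) = √(3.548e-05) = 0.0059565.
z = (0.1083186 − 0.113)/0.0059565 = -0.0046814/0.0059565 = -0.7859.

z = -0.7859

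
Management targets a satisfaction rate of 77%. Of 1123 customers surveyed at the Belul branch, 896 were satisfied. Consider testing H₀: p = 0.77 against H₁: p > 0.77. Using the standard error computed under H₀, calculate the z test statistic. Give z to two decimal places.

z = 2.22

p̂ = 896/1123 ≈ 0.79786.
Under H₀, SE = √(0.77·0.23/1123) = √(0.000157703) = 0.01256.
z = (0.79786 − 0.77)/0.01256 = 0.02786/0.01256 = 2.22.
p-value = P(Z > 2.219) ≈ 0.0133.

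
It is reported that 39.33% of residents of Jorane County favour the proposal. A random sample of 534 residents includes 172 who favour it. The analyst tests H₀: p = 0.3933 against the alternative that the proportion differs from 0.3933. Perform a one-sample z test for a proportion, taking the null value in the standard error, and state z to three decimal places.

z = -3.368

p̂ = 172/534 = 0.32210.
Standard error under H₀: √(0.3933×0.6067/534) = 0.02114.
z = (0.32210 − 0.3933)/0.02114 = -0.07120/0.02114 = -3.368.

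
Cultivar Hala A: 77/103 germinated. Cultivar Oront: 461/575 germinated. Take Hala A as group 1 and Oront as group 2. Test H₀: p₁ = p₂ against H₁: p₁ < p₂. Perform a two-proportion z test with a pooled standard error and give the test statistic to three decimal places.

p̂₁ = 77/103 ≈ 0.74757, p̂₂ = 461/575 ≈ 0.80174.
Pooled p̂ = (77+461)/(103+575) = 538/678 = 0.79351.
SE = √(0.163852 × 0.0114479) = 0.04331.
z = (0.74757 − 0.80174)/0.04331 = -0.05417/0.04331 = -1.251.
p-value = P(Z < -1.251) ≈ 0.1055.

z = -1.251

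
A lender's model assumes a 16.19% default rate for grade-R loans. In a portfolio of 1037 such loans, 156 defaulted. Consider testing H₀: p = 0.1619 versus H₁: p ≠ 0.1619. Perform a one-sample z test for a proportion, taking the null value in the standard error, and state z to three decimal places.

p̂ = 156/1037 ≈ 0.150434.
Under H₀, SE = √(0.1619·0.8381/1037) = √(0.000130847) = 0.011439.
z = (0.150434 − 0.1619)/0.011439 = -0.011466/0.011439 = -1.002.

z = -1.002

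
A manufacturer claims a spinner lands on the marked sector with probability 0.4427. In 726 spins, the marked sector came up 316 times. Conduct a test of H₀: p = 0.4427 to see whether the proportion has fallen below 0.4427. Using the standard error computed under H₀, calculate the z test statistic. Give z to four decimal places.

z = -0.4035

p̂ = 316/726 ≈ 0.435262.
Under H₀, SE = √(0.4427·0.5573/726) = √(0.00033983) = 0.018434.
z = (0.435262 − 0.4427)/0.018434 = -0.007438/0.018434 = -0.4035.
p-value = P(Z < -0.403) ≈ 0.3433.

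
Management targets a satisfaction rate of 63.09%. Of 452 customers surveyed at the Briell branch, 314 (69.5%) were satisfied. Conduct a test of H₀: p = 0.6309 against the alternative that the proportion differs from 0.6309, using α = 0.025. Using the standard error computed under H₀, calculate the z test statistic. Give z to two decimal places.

z = 2.81

p̂ = 314/452 ≈ 0.6947.
Standard error under H₀: √(0.6309×0.3691/452) = 0.0227.
z = (0.6947 − 0.6309)/0.0227 = 0.0638/0.0227 = 2.81.
p-value = 2·P(Z > 2.810) ≈ 0.0049. With α = 0.025, reject H₀.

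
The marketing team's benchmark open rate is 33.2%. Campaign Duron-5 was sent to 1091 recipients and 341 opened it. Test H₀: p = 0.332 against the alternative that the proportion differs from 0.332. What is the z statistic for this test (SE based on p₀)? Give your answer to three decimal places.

p̂ = 341/1091 ≈ 0.312557.
SE = √(p₀(1−p₀)/n) = √(0.22178/1091) = 0.014258.
z = (0.312557 − 0.332)/0.014258 = -0.019443/0.014258 = -1.364.

z = -1.364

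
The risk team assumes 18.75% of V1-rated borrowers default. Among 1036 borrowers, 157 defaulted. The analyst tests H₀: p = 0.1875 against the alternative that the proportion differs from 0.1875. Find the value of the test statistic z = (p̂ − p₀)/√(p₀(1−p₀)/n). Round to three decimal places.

p̂ = 157/1036 = 0.15154.
Standard error under H₀: √(0.1875×0.8125/1036) = 0.01213.
z = (0.15154 − 0.1875)/0.01213 = -0.03596/0.01213 = -2.965.

z = -2.965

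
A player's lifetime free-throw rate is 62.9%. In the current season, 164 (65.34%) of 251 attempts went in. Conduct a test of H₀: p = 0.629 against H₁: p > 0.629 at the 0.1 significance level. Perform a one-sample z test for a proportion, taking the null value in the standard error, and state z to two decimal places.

p̂ = 164/251 = 0.6534.
SE = √(p₀(1−p₀)/n) = √(0.23336/251) = 0.0305.
z = (0.6534 − 0.629)/0.0305 = 0.0244/0.0305 = 0.80.
p-value = P(Z > 0.800) ≈ 0.2119. With α = 0.1, fail to reject H₀.

z = 0.80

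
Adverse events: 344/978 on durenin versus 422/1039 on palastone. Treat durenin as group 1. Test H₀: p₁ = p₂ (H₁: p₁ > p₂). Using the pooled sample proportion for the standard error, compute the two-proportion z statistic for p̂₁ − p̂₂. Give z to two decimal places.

z = -2.52

p̂₁ = 344/978 = 0.3517, p̂₂ = 422/1039 = 0.4062.
Pooled p̂ = (344+422)/(978+1039) = 766/2017 = 0.3798.
SE = √(0.235545 × 0.00198496) = 0.0216.
z = (0.3517 − 0.4062)/0.0216 = -0.0545/0.0216 = -2.52.
p-value = P(Z > -2.517) ≈ 0.9941.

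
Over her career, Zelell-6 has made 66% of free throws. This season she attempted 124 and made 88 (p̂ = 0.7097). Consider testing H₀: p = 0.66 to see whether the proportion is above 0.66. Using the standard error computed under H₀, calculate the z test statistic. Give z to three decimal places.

z = 1.168

p̂ = 88/124 = 0.70968.
Standard error under H₀: √(0.66×0.34/124) = 0.04254.
z = (0.70968 − 0.66)/0.04254 = 0.04968/0.04254 = 1.168.
p-value = P(Z > 1.168) ≈ 0.1214.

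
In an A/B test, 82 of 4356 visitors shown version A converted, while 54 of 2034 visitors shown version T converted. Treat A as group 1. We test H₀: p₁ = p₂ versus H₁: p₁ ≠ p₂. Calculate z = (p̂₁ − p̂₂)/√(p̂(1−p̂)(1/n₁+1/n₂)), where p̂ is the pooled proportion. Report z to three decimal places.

p̂₁ = 82/4356 = 0.018825, p̂₂ = 54/2034 = 0.026549.
Pooled p̂ = (82+54)/(4356+2034) = 136/6390 = 0.021283.
SE = √(p̂(1−p̂)(1/n₁+1/n₂)) = √(0.021283·0.978717·0.00072121) = √(1.5023e-05) = 0.003876.
z = (0.018825 − 0.026549)/0.003876 = -0.007724/0.003876 = -1.993.
Two-sided p-value ≈ 2·Φ(−1.993) = 0.0463.

z = -1.993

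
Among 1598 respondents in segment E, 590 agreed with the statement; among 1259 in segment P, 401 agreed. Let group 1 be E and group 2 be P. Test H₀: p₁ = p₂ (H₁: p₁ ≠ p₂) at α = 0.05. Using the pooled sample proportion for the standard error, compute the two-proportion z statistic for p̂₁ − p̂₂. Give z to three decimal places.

p̂₁ = 590/1598 = 0.369212, p̂₂ = 401/1259 = 0.318507.
Pooled p̂ = (590+401)/(1598+1259) = 991/2857 = 0.346867.
SE = √(p̂(1−p̂)(1/n₁+1/n₂)) = √(0.346867·0.653133·0.00142006) = √(0.000321716) = 0.017936.
z = (0.369212 − 0.318507)/0.017936 = 0.050705/0.017936 = 2.827.
Two-sided p-value ≈ 2·Φ(−2.827) = 0.0047, so at α = 0.05 we reject H₀.

z = 2.827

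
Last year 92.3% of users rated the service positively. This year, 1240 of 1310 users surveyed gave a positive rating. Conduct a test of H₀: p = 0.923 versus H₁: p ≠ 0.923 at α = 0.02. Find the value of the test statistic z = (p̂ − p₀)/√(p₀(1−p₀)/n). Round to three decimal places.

p̂ = 1240/1310 = 0.946565.
Under H₀, SE = √(0.923·0.077/1310) = √(5.42527e-05) = 0.007366.
z = (0.946565 − 0.923)/0.007366 = 0.023565/0.007366 = 3.199.
p-value = 2·P(Z > 3.199) ≈ 0.0014; since p < α = 0.02, reject H₀.

z = 3.199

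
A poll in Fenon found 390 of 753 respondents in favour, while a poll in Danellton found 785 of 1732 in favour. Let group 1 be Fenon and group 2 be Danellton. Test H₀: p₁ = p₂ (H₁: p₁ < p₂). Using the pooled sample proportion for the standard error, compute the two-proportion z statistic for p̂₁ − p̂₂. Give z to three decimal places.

p̂₁ = 390/753 ≈ 0.51793, p̂₂ = 785/1732 ≈ 0.45323.
Pooled p̂ = (390+785)/(753+1732) = 1175/2485 = 0.47284.
SE = √(0.249262 × 0.00190539) = 0.02179.
z = (0.51793 − 0.45323)/0.02179 = 0.06470/0.02179 = 2.969.
p-value = P(Z < 2.969) ≈ 0.9985.

z = 2.969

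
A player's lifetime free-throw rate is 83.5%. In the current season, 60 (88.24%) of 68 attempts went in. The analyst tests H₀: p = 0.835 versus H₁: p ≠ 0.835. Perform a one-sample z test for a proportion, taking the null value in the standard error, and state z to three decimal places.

p̂ = 60/68 ≈ 0.88235.
Standard error under H₀: √(0.835×0.165/68) = 0.04501.
z = (0.88235 − 0.835)/0.04501 = 0.04735/0.04501 = 1.052.
p-value = 2·P(Z > 1.052) ≈ 0.2928.

z = 1.052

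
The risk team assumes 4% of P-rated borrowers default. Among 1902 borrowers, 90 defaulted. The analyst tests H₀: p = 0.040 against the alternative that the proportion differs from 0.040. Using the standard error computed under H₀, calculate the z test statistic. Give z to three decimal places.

p̂ = 90/1902 = 0.047319.
Under H₀, SE = √(0.04·0.96/1902) = √(2.01893e-05) = 0.004493.
z = (0.047319 − 0.04)/0.004493 = 0.007319/0.004493 = 1.629.

z = 1.629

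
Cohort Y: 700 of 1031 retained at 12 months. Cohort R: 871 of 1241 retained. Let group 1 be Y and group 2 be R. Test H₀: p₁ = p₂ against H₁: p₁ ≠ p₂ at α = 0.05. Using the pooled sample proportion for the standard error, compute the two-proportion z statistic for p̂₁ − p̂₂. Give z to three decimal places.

p̂₁ = 700/1031 ≈ 0.67895, p̂₂ = 871/1241 ≈ 0.70185.
Pooled p̂ = (700+871)/(1031+1241) = 1571/2272 = 0.69146.
SE = √(0.213343 × 0.00177573) = 0.01946.
z = (0.67895 − 0.70185)/0.01946 = -0.02290/0.01946 = -1.177.
Two-sided p-value ≈ 2·Φ(−1.177) = 0.2394, so at α = 0.05 we fail to reject H₀.

z = -1.177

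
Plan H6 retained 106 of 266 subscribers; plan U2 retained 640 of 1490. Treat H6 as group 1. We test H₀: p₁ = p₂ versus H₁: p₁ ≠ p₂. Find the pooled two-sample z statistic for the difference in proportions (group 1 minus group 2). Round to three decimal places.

p̂₁ = 106/266 = 0.39850, p̂₂ = 640/1490 = 0.42953.
Pooled p̂ = (106+640)/(266+1490) = 746/1756 = 0.42483.
SE = √(0.244349 × 0.00443054) = 0.03290.
z = (0.39850 − 0.42953)/0.03290 = -0.03103/0.03290 = -0.943.
Two-sided p-value ≈ 2·Φ(−0.943) = 0.3456.

z = -0.943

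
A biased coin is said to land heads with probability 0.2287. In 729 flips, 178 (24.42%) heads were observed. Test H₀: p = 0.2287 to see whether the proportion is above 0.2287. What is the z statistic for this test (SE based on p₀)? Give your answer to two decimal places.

z = 0.99

p̂ = 178/729 = 0.2442.
Standard error under H₀: √(0.2287×0.7713/729) = 0.0156.
z = (0.2442 − 0.2287)/0.0156 = 0.0155/0.0156 = 0.99.
p-value = P(Z > 0.995) ≈ 0.1600.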